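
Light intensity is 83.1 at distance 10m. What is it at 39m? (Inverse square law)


I₁d₁² = I₂d₂²
I₂ = I₁ × (d₁/d₂)²
= 83.1 × (10/39)²
= 83.1 × 100/1521
= 8310/1521
≈ 5.4635

5.4635


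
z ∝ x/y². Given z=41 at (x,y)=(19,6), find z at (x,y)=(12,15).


z = k·x/y²
Solve for k using the known point: k = z·y²/x = 41×36/19 = 1476/19 ≈ 77.6842
Now evaluate at x=12, y=15:
z = k × 12 / 225 = (1476 × 12) / (19 × 225) = 17712/4275
≈ 4.1432

4.1432


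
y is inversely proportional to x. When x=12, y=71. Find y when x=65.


Inverse proportion: x × y = constant
k = 12 × 71 = 852
y₂ = k / 65 = 852 / 65
= 13.11

13.11


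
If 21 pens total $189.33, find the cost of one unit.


Unit rate = total / quantity
= 189.33 / 21
= $9.02 per unit

$9.02 per unit


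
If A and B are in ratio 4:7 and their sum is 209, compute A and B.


Let A = 4k, B = 7k.
4k + 7k = 209
11k = 209 → k = 209/11 = 19
A = 4×19 = 76, B = 7×19 = 133
= A = 76, B = 133

A = 76, B = 133


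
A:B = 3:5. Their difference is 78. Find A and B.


Let A = 3k, B = 5k.
5k - 3k = 78
2k = 78 → k = 78/2 = 39
A = 3×39 = 117, B = 5×39 = 195
= A = 117, B = 195

A = 117, B = 195


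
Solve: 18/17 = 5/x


Cross multiply: 18 × x = 17 × 5
18x = 85
x = 85 / 18
= 4.72

4.72


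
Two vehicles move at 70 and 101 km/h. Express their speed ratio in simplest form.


Ratio = 70:101
GCD = 1
Simplified = 70:101
Time ratio (same distance) = 101:70
Speed ratio = 70:101

70:101


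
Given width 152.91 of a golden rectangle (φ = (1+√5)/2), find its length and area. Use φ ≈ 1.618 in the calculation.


φ = (1 + √5) / 2 ≈ 1.618
Length = width × φ = 152.91 × 1.618 = 247.40838
≈ 247.41
Area = width × length = 152.91 × 247.40838 = 37831.2153858 ≈ 37831.22
= Length: 247.41, Area: 37831.22

Length: 247.41, Area: 37831.22


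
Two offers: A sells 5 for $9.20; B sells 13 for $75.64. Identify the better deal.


Deal A: $9.20/5 = $1.8400/unit
Deal B: $75.64/13 = $5.8185/unit
A is cheaper per unit
= Deal A

Deal A


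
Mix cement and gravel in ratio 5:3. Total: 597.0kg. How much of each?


Total parts = 5 + 3 = 8
cement: 597.0 × 5/8 = 373.1kg
gravel: 597.0 × 3/8 = 223.9kg
= 373.1kg and 223.9kg

373.1kg and 223.9kg


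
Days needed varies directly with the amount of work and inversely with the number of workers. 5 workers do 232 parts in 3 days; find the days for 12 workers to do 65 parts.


Days ∝ work / workers, so d₂ = d₁ × (m₁/m₂) × (w₂/w₁)
Workers factor (inverse): 5/12 ≈ 0.4167
Work factor (direct): 65/232 ≈ 0.2802
d₂ = 3 × 5/12 × 65/232 = (3 × 5 × 65) / (12 × 232) = 975/2784
≈ 0.35 days

0.35 days


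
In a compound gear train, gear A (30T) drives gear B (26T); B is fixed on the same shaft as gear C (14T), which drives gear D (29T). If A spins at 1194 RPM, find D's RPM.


Stage 1: RPM_B = RPM_A × t_A/t_B = 1194 × 30/26 = 35820/26 ≈ 1377.69
B and C share a shaft → RPM_C = RPM_B
Stage 2: RPM_D = RPM_C × t_C/t_D = RPM_A × (t_A×t_C)/(t_B×t_D)
Overall ratio = (30×14)/(26×29) = 420/754
RPM_D = 1194 × 420/754 = 501480/754
≈ 665.09 RPM

665.09 RPM


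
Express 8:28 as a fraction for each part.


Total parts = 8 + 28 = 36
First part: 8/36 = 2/9
Second part: 28/36 = 7/9
= 2/9 and 7/9

2/9 and 7/9


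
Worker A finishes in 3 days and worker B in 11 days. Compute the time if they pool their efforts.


Rate of A = 1/3 per day
Rate of B = 1/11 per day
Combined rate = 1/3 + 1/11 = 14/33 ≈ 0.4242 per day
Days = 1 / combined rate = 33/14
≈ 2.36 days

2.36 days


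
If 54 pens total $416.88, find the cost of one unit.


Unit rate = total / quantity
= 416.88 / 54
= $7.72 per unit

$7.72 per unit


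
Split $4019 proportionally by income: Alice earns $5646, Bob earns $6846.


Total income = 5646 + 6846 = $12492
Alice: $4019 × 5646/12492 = $1816.46
Bob: $4019 × 6846/12492 = $2202.54
= Alice: $1816.46, Bob: $2202.54

Alice: $1816.46, Bob: $2202.54


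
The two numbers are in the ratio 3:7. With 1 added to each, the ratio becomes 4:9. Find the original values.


Let A = 3k, B = 7k.
(3k + 1) / (7k + 1) = 4/9
Cross-multiply: 9(3k + 1) = 4(7k + 1)
27k + 9 = 28k + 4
27k - 28k = 4 - 9
-1k = -5
k = -5/-1 = 5
A = 3×5 = 15, B = 7×5 = 35
= A = 15, B = 35

A = 15, B = 35


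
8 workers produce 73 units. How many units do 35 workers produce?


Direct proportion: y/x = constant
k = 73/8 = 9.1250
y₂ = k × 35 = 73 × 35 / 8 = 2555/8
≈ 319.38

319.38


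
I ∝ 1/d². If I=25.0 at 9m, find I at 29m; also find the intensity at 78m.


I₁d₁² = I₂d₂²
I at 29m = 25.0 × (9/29)² = 25.0 × 81/841 = 2025/841 ≈ 2.4078
I at 78m = 25.0 × (9/78)² = 25.0 × 81/6084 = 2025/6084 ≈ 0.3328
= 2.4078 and 0.3328

2.4078 and 0.3328


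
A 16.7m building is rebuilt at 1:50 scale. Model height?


Model size = real / scale
= 16.7 / 50
= 0.3340 m

0.3340 m


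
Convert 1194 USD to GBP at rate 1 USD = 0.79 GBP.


Amount × rate = 1194 × 0.79
= 943.26 GBP

943.26 GBP


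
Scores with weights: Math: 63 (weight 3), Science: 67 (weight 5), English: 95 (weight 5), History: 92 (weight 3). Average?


Numerator = 63×3 + 67×5 + 95×5 + 92×3
= 189 + 335 + 475 + 276
= 1275
Total weight = 16
Weighted avg = 1275/16
= 79.69

79.69


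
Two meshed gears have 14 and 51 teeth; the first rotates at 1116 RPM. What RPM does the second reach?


Gear ratio = 14:51 = 14:51
RPM_B = RPM_A × (teeth_A / teeth_B)
= 1116 × (14/51)
= 306.4 RPM

306.4 RPM


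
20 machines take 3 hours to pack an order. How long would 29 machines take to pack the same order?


Inverse proportion: x × y = constant
k = 20 × 3 = 60
y₂ = k / 29 = 60 / 29
= 2.07

2.07


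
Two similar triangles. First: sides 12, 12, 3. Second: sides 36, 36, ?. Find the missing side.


Scale factor = 36/12 = 3
Missing side = 3 × 3
= 9.0

9.0


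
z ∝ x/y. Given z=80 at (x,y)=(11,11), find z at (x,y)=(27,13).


z = k·x/y
Solve for k using the known point: k = z·y/x = 80×11/11 = 880/11 = 80.0000
Now evaluate at x=27, y=13:
z = k × 27 / 13 = (880 × 27) / (11 × 13) = 23760/143
≈ 166.1538

166.1538


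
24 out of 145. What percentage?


Percentage = (part / whole) × 100
= (24 / 145) × 100
≈ 16.55%

16.55%


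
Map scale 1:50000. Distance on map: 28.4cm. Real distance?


Real distance = map distance × scale
= 28.4cm × 50000
= 1420000 cm = 14200.0 m
= 14.200 km

14.200 km


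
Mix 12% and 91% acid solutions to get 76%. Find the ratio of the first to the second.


Let x parts of 12% mix with y parts of 91%.
12x + 91y = 76(x + y)
12x + 91y = 76x + 76y
x(12 - 76) = y(76 - 91)
x/y = (91 - 76)/(76 - 12) = 15/64
Simplify: 15:64
= 15:64

15:64


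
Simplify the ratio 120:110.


GCD(120, 110) = 10
120/10 : 110/10
= 12:11

12:11


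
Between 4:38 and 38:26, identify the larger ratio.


4/38 = 0.1053
38/26 = 1.4615
0.1053 < 1.4615, so 4:38 is less
= 38:26

38:26


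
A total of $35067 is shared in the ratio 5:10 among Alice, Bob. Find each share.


Total parts = 5 + 10 = 15
Alice: 35067 × 5/15 = 11689.00
Bob: 35067 × 10/15 = 23378.00
= Alice: $11689.00, Bob: $23378.00

Alice: $11689.00, Bob: $23378.00


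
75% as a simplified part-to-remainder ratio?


75% means 75 parts out of 100; remainder = 25
Part : remainder = 75:25
GCD = 25
= 3:1

3:1


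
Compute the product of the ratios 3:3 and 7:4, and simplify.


Compound ratio = (3×7) : (3×4)
= 21:12
GCD = 3
= 7:4

7:4


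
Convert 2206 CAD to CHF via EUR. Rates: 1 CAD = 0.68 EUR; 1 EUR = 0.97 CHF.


Step 1: 2206 CAD × 0.68 = 1500.08 EUR
Step 2: 1500.08 EUR × 0.97 = 1455.08 CHF
Implied rate CAD→CHF = 0.68 × 0.97 = 0.6596
= 1455.08 CHF

1455.08 CHF


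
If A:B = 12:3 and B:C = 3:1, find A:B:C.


Match B: multiply A:B by 3 → 36:9
Multiply B:C by 3 → 9:3
Combined: 36:9:3
GCD = 3
= 12:3:1

12:3:1


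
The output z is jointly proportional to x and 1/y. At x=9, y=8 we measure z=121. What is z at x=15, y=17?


z = k·x/y
Solve for k using the known point: k = z·y/x = 121×8/9 = 968/9 ≈ 107.5556
Now evaluate at x=15, y=17:
z = k × 15 / 17 = (968 × 15) / (9 × 17) = 14520/153
≈ 94.9020

94.9020


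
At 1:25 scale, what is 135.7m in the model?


Model size = real / scale
= 135.7 / 25
= 5.4280 m

5.4280 m


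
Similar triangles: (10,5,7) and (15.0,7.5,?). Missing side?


Scale factor = 15.0/10 = 1.5
Missing side = 7 × 1.5
= 10.5

10.5


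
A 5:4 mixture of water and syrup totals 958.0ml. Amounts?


Total parts = 5 + 4 = 9
water: 958.0 × 5/9 = 532.2ml
syrup: 958.0 × 4/9 = 425.8ml
= 532.2ml and 425.8ml

532.2ml and 425.8ml


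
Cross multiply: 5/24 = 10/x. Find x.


Cross multiply: 5 × x = 24 × 10
5x = 240
x = 240 / 5
= 48.00

48.00


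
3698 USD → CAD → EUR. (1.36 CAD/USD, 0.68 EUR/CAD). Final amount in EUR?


Step 1: 3698 USD × 1.36 = 5029.28 CAD
Step 2: 5029.28 CAD × 0.68 = 3419.91 EUR
Implied rate USD→EUR = 1.36 × 0.68 = 0.9248
= 3419.91 EUR

3419.91 EUR


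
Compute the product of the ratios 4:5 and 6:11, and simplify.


Compound ratio = (4×6) : (5×11)
= 24:55
GCD = 1
= 24:55

24:55


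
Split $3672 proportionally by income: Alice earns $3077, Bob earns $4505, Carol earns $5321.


Total income = 3077 + 4505 + 5321 = $12903
Alice: $3672 × 3077/12903 = $875.67
Bob: $3672 × 4505/12903 = $1282.06
Carol: $3672 × 5321/12903 = $1514.28
= Alice: $875.67, Bob: $1282.06, Carol: $1514.28

Alice: $875.67, Bob: $1282.06, Carol: $1514.28


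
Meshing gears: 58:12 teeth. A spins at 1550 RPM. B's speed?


Gear ratio = 58:12 = 29:6
RPM_B = RPM_A × (teeth_A / teeth_B)
= 1550 × (58/12)
= 7491.7 RPM

7491.7 RPM


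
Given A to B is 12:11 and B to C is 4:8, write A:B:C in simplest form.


Match B: multiply A:B by 4 → 48:44
Multiply B:C by 11 → 44:88
Combined: 48:44:88
GCD = 4
= 12:11:22

12:11:22


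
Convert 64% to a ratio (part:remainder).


64% means 64 parts out of 100; remainder = 36
Part : remainder = 64:36
GCD = 4
= 16:9

16:9


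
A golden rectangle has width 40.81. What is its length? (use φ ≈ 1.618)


φ = (1 + √5) / 2 ≈ 1.618
Length = width × φ = 40.81 × 1.618 = 66.03058
≈ 66.03

66.03


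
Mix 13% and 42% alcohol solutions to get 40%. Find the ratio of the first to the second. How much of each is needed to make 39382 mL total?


Let x parts of 13% mix with y parts of 42%.
13x + 42y = 40(x + y)
13x + 42y = 40x + 40y
x(13 - 40) = y(40 - 42)
x/y = (42 - 40)/(40 - 13) = 2/27
Simplify: 2:27
Total parts = 29; one part = 39382/29 = 1358.00 mL
13% solution: 2×1358.00 = 2716.00 mL
42% solution: 27×1358.00 = 36666.00 mL
= ratio 2:27; 2716.00 mL and 36666.00 mL

ratio 2:27; 2716.00 mL and 36666.00 mL


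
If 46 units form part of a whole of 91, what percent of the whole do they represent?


Percentage = (part / whole) × 100
= (46 / 91) × 100
≈ 50.55%

50.55%


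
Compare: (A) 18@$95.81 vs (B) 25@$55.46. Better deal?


Deal A: $95.81/18 = $5.3228/unit
Deal B: $55.46/25 = $2.2184/unit
B is cheaper per unit
= Deal B

Deal B


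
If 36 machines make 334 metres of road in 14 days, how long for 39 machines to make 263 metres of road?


Days ∝ work / workers, so d₂ = d₁ × (m₁/m₂) × (w₂/w₁)
Workers factor (inverse): 36/39 ≈ 0.9231
Work factor (direct): 263/334 ≈ 0.7874
d₂ = 14 × 36/39 × 263/334 = (14 × 36 × 263) / (39 × 334) = 132552/13026
≈ 10.18 days

10.18 days


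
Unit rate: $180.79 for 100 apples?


Unit rate = total / quantity
= 180.79 / 100
= $1.81 per unit

$1.81 per unit


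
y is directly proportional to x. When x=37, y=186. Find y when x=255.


Direct proportion: y/x = constant
k = 186/37 ≈ 5.0270
y₂ = k × 255 = 186 × 255 / 37 = 47430/37
≈ 1281.89

1281.89


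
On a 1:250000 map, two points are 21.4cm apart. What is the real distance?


Real distance = map distance × scale
= 21.4cm × 250000
= 5350000 cm = 53500.0 m
= 53.500 km

53.500 km


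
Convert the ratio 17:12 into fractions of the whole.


Total parts = 17 + 12 = 29
First part: 17/29 = 17/29
Second part: 12/29 = 12/29
= 17/29 and 12/29

17/29 and 12/29


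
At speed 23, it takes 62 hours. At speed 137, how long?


Inverse proportion: x × y = constant
k = 23 × 62 = 1426
y₂ = k / 137 = 1426 / 137
= 10.41

10.41


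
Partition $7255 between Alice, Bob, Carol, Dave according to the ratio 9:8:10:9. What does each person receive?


Total parts = 9 + 8 + 10 + 9 = 36
Alice: 7255 × 9/36 = 1813.75
Bob: 7255 × 8/36 = 1612.22
Carol: 7255 × 10/36 = 2015.28
Dave: 7255 × 9/36 = 1813.75
= Alice: $1813.75, Bob: $1612.22, Carol: $2015.28, Dave: $1813.75

Alice: $1813.75, Bob: $1612.22, Carol: $2015.28, Dave: $1813.75


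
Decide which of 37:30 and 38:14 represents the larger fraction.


37/30 = 1.2333
38/14 = 2.7143
1.2333 < 2.7143, so 37:30 is less
= 38:14

38:14


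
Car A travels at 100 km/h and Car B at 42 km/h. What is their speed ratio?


Ratio = 100:42
GCD = 2
Simplified = 50:21
Time ratio (same distance) = 21:50
Speed ratio = 50:21

50:21


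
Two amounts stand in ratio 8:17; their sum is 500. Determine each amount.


Let A = 8k, B = 17k.
8k + 17k = 500
25k = 500 → k = 500/25 = 20
A = 8×20 = 160, B = 17×20 = 340
= A = 160, B = 340

A = 160, B = 340


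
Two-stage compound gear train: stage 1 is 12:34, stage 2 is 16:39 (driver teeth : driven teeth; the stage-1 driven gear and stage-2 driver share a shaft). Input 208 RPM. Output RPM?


Stage 1: RPM_B = RPM_A × t_A/t_B = 208 × 12/34 = 2496/34 ≈ 73.41
B and C share a shaft → RPM_C = RPM_B
Stage 2: RPM_D = RPM_C × t_C/t_D = RPM_A × (t_A×t_C)/(t_B×t_D)
Overall ratio = (12×16)/(34×39) = 192/1326
RPM_D = 208 × 192/1326 = 39936/1326
≈ 30.12 RPM

30.12 RPM


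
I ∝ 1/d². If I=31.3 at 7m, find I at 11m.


I₁d₁² = I₂d₂²
I₂ = I₁ × (d₁/d₂)²
= 31.3 × (7/11)²
= 31.3 × 49/121
= 1533.7/121
≈ 12.6752

12.6752


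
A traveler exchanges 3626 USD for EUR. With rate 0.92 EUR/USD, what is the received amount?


Amount × rate = 3626 × 0.92
= 3335.92 EUR

3335.92 EUR


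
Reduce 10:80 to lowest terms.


GCD(10, 80) = 10
10/10 : 80/10
= 1:8

1:8


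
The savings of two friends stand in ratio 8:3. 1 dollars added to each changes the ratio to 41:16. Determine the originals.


Let A = 8k, B = 3k.
(8k + 1) / (3k + 1) = 41/16
Cross-multiply: 16(8k + 1) = 41(3k + 1)
128k + 16 = 123k + 41
128k - 123k = 41 - 16
5k = 25
k = 25/5 = 5
A = 8×5 = 40, B = 3×5 = 15
= A = 40, B = 15

A = 40, B = 15


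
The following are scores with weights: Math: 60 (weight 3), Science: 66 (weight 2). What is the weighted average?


Numerator = 60×3 + 66×2
= 180 + 132
= 312
Total weight = 5
Weighted avg = 312/5
= 62.40

62.40


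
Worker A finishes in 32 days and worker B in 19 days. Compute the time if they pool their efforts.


Rate of A = 1/32 per day
Rate of B = 1/19 per day
Combined rate = 1/32 + 1/19 = 51/608 ≈ 0.0839 per day
Days = 1 / combined rate = 608/51
≈ 11.92 days

11.92 days


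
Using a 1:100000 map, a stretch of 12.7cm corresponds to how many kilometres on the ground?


Real distance = map distance × scale
= 12.7cm × 100000
= 1270000 cm = 12700.0 m
= 12.700 km

12.700 km


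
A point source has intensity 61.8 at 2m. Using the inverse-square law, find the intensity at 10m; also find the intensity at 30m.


I₁d₁² = I₂d₂²
I at 10m = 61.8 × (2/10)² = 61.8 × 4/100 = 247.2/100 = 2.4720
I at 30m = 61.8 × (2/30)² = 61.8 × 4/900 = 247.2/900 ≈ 0.2747
= 2.4720 and 0.2747

2.4720 and 0.2747


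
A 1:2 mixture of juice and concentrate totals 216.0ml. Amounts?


Total parts = 1 + 2 = 3
juice: 216.0 × 1/3 = 72.0ml
concentrate: 216.0 × 2/3 = 144.0ml
= 72.0ml and 144.0ml

72.0ml and 144.0ml


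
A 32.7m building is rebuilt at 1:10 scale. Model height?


Model size = real / scale
= 32.7 / 10
= 3.2700 m

3.2700 m


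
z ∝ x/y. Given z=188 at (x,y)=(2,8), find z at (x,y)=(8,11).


z = k·x/y
Solve for k using the known point: k = z·y/x = 188×8/2 = 1504/2 = 752.0000
Now evaluate at x=8, y=11:
z = k × 8 / 11 = (1504 × 8) / (2 × 11) = 12032/22
≈ 546.9091

546.9091


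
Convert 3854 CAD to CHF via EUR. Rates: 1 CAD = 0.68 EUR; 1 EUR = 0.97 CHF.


Step 1: 3854 CAD × 0.68 = 2620.72 EUR
Step 2: 2620.72 EUR × 0.97 = 2542.10 CHF
Implied rate CAD→CHF = 0.68 × 0.97 = 0.6596
= 2542.10 CHF

2542.10 CHF


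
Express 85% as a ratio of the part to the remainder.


85% means 85 parts out of 100; remainder = 15
Part : remainder = 85:15
GCD = 5
= 17:3

17:3


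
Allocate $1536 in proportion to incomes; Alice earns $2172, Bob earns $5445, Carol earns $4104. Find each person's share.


Total income = 2172 + 5445 + 4104 = $11721
Alice: $1536 × 2172/11721 = $284.63
Bob: $1536 × 5445/11721 = $713.55
Carol: $1536 × 4104/11721 = $537.82
= Alice: $284.63, Bob: $713.55, Carol: $537.82

Alice: $284.63, Bob: $713.55, Carol: $537.82


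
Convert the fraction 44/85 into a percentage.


Percentage = (part / whole) × 100
= (44 / 85) × 100
≈ 51.76%

51.76%


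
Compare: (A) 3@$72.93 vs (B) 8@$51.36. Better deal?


Deal A: $72.93/3 = $24.3100/unit
Deal B: $51.36/8 = $6.4200/unit
B is cheaper per unit
= Deal B

Deal B


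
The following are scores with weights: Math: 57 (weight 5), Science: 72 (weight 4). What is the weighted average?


Numerator = 57×5 + 72×4
= 285 + 288
= 573
Total weight = 9
Weighted avg = 573/9
= 63.67

63.67


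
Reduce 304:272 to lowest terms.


GCD(304, 272) = 16
304/16 : 272/16
= 19:17

19:17


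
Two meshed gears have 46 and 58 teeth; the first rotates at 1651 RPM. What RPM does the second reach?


Gear ratio = 46:58 = 23:29
RPM_B = RPM_A × (teeth_A / teeth_B)
= 1651 × (46/58)
= 1309.4 RPM

1309.4 RPM


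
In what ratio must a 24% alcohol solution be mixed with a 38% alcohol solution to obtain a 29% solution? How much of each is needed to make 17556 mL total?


Let x parts of 24% mix with y parts of 38%.
24x + 38y = 29(x + y)
24x + 38y = 29x + 29y
x(24 - 29) = y(29 - 38)
x/y = (38 - 29)/(29 - 24) = 9/5
Simplify: 9:5
Total parts = 14; one part = 17556/14 = 1254.00 mL
24% solution: 9×1254.00 = 11286.00 mL
38% solution: 5×1254.00 = 6270.00 mL
= ratio 9:5; 11286.00 mL and 6270.00 mL

ratio 9:5; 11286.00 mL and 6270.00 mL


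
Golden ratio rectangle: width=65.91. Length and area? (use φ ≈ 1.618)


φ = (1 + √5) / 2 ≈ 1.618
Length = width × φ = 65.91 × 1.618 = 106.64238
≈ 106.64
Area = width × length = 65.91 × 106.64238 = 7028.7992658 ≈ 7028.80
= Length: 106.64, Area: 7028.80

Length: 106.64, Area: 7028.80


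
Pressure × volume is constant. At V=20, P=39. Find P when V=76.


Inverse proportion: x × y = constant
k = 20 × 39 = 780
y₂ = k / 76 = 780 / 76
= 10.26

10.26


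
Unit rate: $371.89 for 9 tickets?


Unit rate = total / quantity
= 371.89 / 9
= $41.32 per unit

$41.32 per unit


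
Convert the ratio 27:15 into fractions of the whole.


Total parts = 27 + 15 = 42
First part: 27/42 = 9/14
Second part: 15/42 = 5/14
= 9/14 and 5/14

9/14 and 5/14


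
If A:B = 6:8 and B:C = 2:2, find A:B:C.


Match B: multiply A:B by 2 → 12:16
Multiply B:C by 8 → 16:16
Combined: 12:16:16
GCD = 4
= 3:4:4

3:4:4


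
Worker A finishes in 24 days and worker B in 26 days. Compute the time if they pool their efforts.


Rate of A = 1/24 per day
Rate of B = 1/26 per day
Combined rate = 1/24 + 1/26 = 50/624 ≈ 0.0801 per day
Days = 1 / combined rate = 624/50
= 12.48 days

12.48 days


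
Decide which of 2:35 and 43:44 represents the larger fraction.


2/35 = 0.0571
43/44 = 0.9773
0.0571 < 0.9773, so 2:35 is less
= 43:44

43:44


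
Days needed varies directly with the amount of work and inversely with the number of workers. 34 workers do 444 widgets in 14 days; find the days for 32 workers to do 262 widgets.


Days ∝ work / workers, so d₂ = d₁ × (m₁/m₂) × (w₂/w₁)
Workers factor (inverse): 34/32 = 1.0625
Work factor (direct): 262/444 ≈ 0.5901
d₂ = 14 × 34/32 × 262/444 = (14 × 34 × 262) / (32 × 444) = 124712/14208
≈ 8.78 days

8.78 days


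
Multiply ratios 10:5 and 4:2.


Compound ratio = (10×4) : (5×2)
= 40:10
GCD = 10
= 4:1

4:1


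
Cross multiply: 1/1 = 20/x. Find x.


Cross multiply: 1 × x = 1 × 20
1x = 20
x = 20 / 1
= 20.00

20.00


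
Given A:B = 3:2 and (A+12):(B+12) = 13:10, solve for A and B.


Let A = 3k, B = 2k.
(3k + 12) / (2k + 12) = 13/10
Cross-multiply: 10(3k + 12) = 13(2k + 12)
30k + 120 = 26k + 156
30k - 26k = 156 - 120
4k = 36
k = 36/4 = 9
A = 3×9 = 27, B = 2×9 = 18
= A = 27, B = 18

A = 27, B = 18


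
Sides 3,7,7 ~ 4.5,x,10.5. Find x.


Scale factor = 4.5/3 = 1.5
Missing side = 7 × 1.5
= 10.5

10.5


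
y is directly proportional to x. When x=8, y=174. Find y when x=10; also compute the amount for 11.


Direct proportion: y/x = constant
k = 174/8 = 21.7500
y at x=10: k × 10 = 174 × 10 / 8 = 1740/8 = 217.50
y at x=11: k × 11 = 174 × 11 / 8 = 1914/8 = 239.25
= 217.50 and 239.25

217.50 and 239.25


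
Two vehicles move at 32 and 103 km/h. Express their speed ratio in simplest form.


Ratio = 32:103
GCD = 1
Simplified = 32:103
Time ratio (same distance) = 103:32
Speed ratio = 32:103

32:103


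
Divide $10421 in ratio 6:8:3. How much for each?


Total parts = 6 + 8 + 3 = 17
Part 1: 10421 × 6/17 = 3678.00
Part 2: 10421 × 8/17 = 4904.00
Part 3: 10421 × 3/17 = 1839.00
= Part 1: $3678.00, Part 2: $4904.00, Part 3: $1839.00

Part 1: $3678.00, Part 2: $4904.00, Part 3: $1839.00


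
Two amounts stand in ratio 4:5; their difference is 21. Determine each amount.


Let A = 4k, B = 5k.
5k - 4k = 21
1k = 21 → k = 21/1 = 21
A = 4×21 = 84, B = 5×21 = 105
= A = 84, B = 105

A = 84, B = 105


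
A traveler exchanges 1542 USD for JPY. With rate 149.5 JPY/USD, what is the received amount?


Amount × rate = 1542 × 149.5
= 230529.00 JPY

230529.00 JPY


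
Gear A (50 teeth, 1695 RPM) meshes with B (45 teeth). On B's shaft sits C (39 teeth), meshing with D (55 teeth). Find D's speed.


Stage 1: RPM_B = RPM_A × t_A/t_B = 1695 × 50/45 = 84750/45 ≈ 1883.33
B and C share a shaft → RPM_C = RPM_B
Stage 2: RPM_D = RPM_C × t_C/t_D = RPM_A × (t_A×t_C)/(t_B×t_D)
Overall ratio = (50×39)/(45×55) = 1950/2475
RPM_D = 1695 × 1950/2475 = 3305250/2475
≈ 1335.45 RPM

1335.45 RPM


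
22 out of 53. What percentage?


Percentage = (part / whole) × 100
= (22 / 53) × 100
≈ 41.51%

41.51%


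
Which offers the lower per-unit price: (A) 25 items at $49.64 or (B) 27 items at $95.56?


Deal A: $49.64/25 = $1.9856/unit
Deal B: $95.56/27 = $3.5393/unit
A is cheaper per unit
= Deal A

Deal A


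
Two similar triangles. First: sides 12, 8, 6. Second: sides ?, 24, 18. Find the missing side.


Scale factor = 24/8 = 3
Missing side = 12 × 3
= 36.0

36.0


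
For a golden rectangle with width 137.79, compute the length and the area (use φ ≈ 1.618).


φ = (1 + √5) / 2 ≈ 1.618
Length = width × φ = 137.79 × 1.618 = 222.94422
≈ 222.94
Area = width × length = 137.79 × 222.94422 = 30719.4840738 ≈ 30719.48
= Length: 222.94, Area: 30719.48

Length: 222.94, Area: 30719.48


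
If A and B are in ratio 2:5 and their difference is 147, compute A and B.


Let A = 2k, B = 5k.
5k - 2k = 147
3k = 147 → k = 147/3 = 49
A = 2×49 = 98, B = 5×49 = 245
= A = 98, B = 245

A = 98, B = 245


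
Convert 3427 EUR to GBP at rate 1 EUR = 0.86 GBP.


Amount × rate = 3427 × 0.86
= 2947.22 GBP

2947.22 GBP


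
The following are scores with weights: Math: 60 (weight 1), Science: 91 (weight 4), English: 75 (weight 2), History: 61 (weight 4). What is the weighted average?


Numerator = 60×1 + 91×4 + 75×2 + 61×4
= 60 + 364 + 150 + 244
= 818
Total weight = 11
Weighted avg = 818/11
= 74.36

74.36


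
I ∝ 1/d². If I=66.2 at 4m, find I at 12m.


I₁d₁² = I₂d₂²
I₂ = I₁ × (d₁/d₂)²
= 66.2 × (4/12)²
= 66.2 × 16/144
= 1059.2/144
≈ 7.3556

7.3556


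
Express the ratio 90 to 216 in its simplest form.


GCD(90, 216) = 18
90/18 : 216/18
= 5:12

5:12


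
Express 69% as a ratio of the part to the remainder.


69% means 69 parts out of 100; remainder = 31
Part : remainder = 69:31
GCD = 1
= 69:31

69:31


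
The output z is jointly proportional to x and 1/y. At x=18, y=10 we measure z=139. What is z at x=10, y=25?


z = k·x/y
Solve for k using the known point: k = z·y/x = 139×10/18 = 1390/18 ≈ 77.2222
Now evaluate at x=10, y=25:
z = k × 10 / 25 = (1390 × 10) / (18 × 25) = 13900/450
≈ 30.8889

30.8889


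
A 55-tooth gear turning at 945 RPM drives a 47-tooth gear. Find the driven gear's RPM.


Gear ratio = 55:47 = 55:47
RPM_B = RPM_A × (teeth_A / teeth_B)
= 945 × (55/47)
= 1105.9 RPM

1105.9 RPM


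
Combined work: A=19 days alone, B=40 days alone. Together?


Rate of A = 1/19 per day
Rate of B = 1/40 per day
Combined rate = 1/19 + 1/40 = 59/760 ≈ 0.0776 per day
Days = 1 / combined rate = 760/59
≈ 12.88 days

12.88 days


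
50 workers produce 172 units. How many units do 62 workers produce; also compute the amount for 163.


Direct proportion: y/x = constant
k = 172/50 = 3.4400
y at x=62: k × 62 = 172 × 62 / 50 = 10664/50 = 213.28
y at x=163: k × 163 = 172 × 163 / 50 = 28036/50 = 560.72
= 213.28 and 560.72

213.28 and 560.72


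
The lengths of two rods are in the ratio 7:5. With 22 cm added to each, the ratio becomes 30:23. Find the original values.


Let A = 7k, B = 5k.
(7k + 22) / (5k + 22) = 30/23
Cross-multiply: 23(7k + 22) = 30(5k + 22)
161k + 506 = 150k + 660
161k - 150k = 660 - 506
11k = 154
k = 154/11 = 14
A = 7×14 = 98, B = 5×14 = 70
= A = 98, B = 70

A = 98, B = 70


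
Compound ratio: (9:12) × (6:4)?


Compound ratio = (9×6) : (12×4)
= 54:48
GCD = 6
= 9:8

9:8


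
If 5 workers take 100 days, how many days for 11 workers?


Inverse proportion: x × y = constant
k = 5 × 100 = 500
y₂ = k / 11 = 500 / 11
= 45.45

45.45


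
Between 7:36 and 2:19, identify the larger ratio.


7/36 = 0.1944
2/19 = 0.1053
0.1944 > 0.1053, so 7:36 is greater
= 7:36

7:36


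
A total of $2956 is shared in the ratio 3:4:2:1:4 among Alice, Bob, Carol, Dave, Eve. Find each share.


Total parts = 3 + 4 + 2 + 1 + 4 = 14
Alice: 2956 × 3/14 = 633.43
Bob: 2956 × 4/14 = 844.57
Carol: 2956 × 2/14 = 422.29
Dave: 2956 × 1/14 = 211.14
Eve: 2956 × 4/14 = 844.57
= Alice: $633.43, Bob: $844.57, Carol: $422.29, Dave: $211.14, Eve: $844.57

Alice: $633.43, Bob: $844.57, Carol: $422.29, Dave: $211.14, Eve: $844.57


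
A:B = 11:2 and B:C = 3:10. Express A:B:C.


Match B: multiply A:B by 3 → 33:6
Multiply B:C by 2 → 6:20
Combined: 33:6:20
GCD = 1
= 33:6:20

33:6:20


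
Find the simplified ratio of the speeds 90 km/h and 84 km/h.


Ratio = 90:84
GCD = 6
Simplified = 15:14
Time ratio (same distance) = 14:15
Speed ratio = 15:14

15:14


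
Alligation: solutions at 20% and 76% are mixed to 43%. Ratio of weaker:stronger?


Let x parts of 20% mix with y parts of 76%.
20x + 76y = 43(x + y)
20x + 76y = 43x + 43y
x(20 - 43) = y(43 - 76)
x/y = (76 - 43)/(43 - 20) = 33/23
Simplify: 33:23
= 33:23

33:23


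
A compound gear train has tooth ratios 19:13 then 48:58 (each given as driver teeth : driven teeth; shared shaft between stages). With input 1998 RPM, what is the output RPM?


Stage 1: RPM_B = RPM_A × t_A/t_B = 1998 × 19/13 = 37962/13 ≈ 2920.15
B and C share a shaft → RPM_C = RPM_B
Stage 2: RPM_D = RPM_C × t_C/t_D = RPM_A × (t_A×t_C)/(t_B×t_D)
Overall ratio = (19×48)/(13×58) = 912/754
RPM_D = 1998 × 912/754 = 1822176/754
≈ 2416.68 RPM

2416.68 RPM


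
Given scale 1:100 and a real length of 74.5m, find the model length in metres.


Model size = real / scale
= 74.5 / 100
= 0.7450 m

0.7450 m


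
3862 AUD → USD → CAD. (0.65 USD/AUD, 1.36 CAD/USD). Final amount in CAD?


Step 1: 3862 AUD × 0.65 = 2510.30 USD
Step 2: 2510.30 USD × 1.36 = 3414.01 CAD
Implied rate AUD→CAD = 0.65 × 1.36 = 0.8840
= 3414.01 CAD

3414.01 CAD


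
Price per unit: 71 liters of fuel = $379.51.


Unit rate = total / quantity
= 379.51 / 71
= $5.35 per unit

$5.35 per unit


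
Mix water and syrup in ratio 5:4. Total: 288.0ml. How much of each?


Total parts = 5 + 4 = 9
water: 288.0 × 5/9 = 160.0ml
syrup: 288.0 × 4/9 = 128.0ml
= 160.0ml and 128.0ml

160.0ml and 128.0ml


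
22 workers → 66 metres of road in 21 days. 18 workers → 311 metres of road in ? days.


Days ∝ work / workers, so d₂ = d₁ × (m₁/m₂) × (w₂/w₁)
Workers factor (inverse): 22/18 ≈ 1.2222
Work factor (direct): 311/66 ≈ 4.7121
d₂ = 21 × 22/18 × 311/66 = (21 × 22 × 311) / (18 × 66) = 143682/1188
≈ 120.94 days

120.94 days


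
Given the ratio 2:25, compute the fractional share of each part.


Total parts = 2 + 25 = 27
First part: 2/27 = 2/27
Second part: 25/27 = 25/27
= 2/27 and 25/27

2/27 and 25/27


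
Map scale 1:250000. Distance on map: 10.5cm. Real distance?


Real distance = map distance × scale
= 10.5cm × 250000
= 2625000 cm = 26250.0 m
= 26.250 km

26.250 km


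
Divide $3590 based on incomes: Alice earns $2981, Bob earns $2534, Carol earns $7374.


Total income = 2981 + 2534 + 7374 = $12889
Alice: $3590 × 2981/12889 = $830.30
Bob: $3590 × 2534/12889 = $705.80
Carol: $3590 × 7374/12889 = $2053.90
= Alice: $830.30, Bob: $705.80, Carol: $2053.90

Alice: $830.30, Bob: $705.80, Carol: $2053.90


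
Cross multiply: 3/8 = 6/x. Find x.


Cross multiply: 3 × x = 8 × 6
3x = 48
x = 48 / 3
= 16.00

16.00


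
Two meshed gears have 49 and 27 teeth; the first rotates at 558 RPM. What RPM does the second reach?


Gear ratio = 49:27 = 49:27
RPM_B = RPM_A × (teeth_A / teeth_B)
= 558 × (49/27)
= 1012.7 RPM

1012.7 RPM


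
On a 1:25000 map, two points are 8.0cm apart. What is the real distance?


Real distance = map distance × scale
= 8.0cm × 25000
= 200000 cm = 2000.0 m
= 2.000 km

2.000 km


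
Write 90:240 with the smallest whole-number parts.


GCD(90, 240) = 30
90/30 : 240/30
= 3:8

3:8


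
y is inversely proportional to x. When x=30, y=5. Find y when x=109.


Inverse proportion: x × y = constant
k = 30 × 5 = 150
y₂ = k / 109 = 150 / 109
= 1.38

1.38


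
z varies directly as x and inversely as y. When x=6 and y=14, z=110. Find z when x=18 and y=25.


z = k·x/y
Solve for k using the known point: k = z·y/x = 110×14/6 = 1540/6 ≈ 256.6667
Now evaluate at x=18, y=25:
z = k × 18 / 25 = (1540 × 18) / (6 × 25) = 27720/150
= 184.8000

184.8000


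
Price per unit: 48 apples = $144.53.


Unit rate = total / quantity
= 144.53 / 48
= $3.01 per unit

$3.01 per unit


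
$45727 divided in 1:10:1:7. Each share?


Total parts = 1 + 10 + 1 + 7 = 19
Part 1: 45727 × 1/19 = 2406.68
Part 2: 45727 × 10/19 = 24066.84
Part 3: 45727 × 1/19 = 2406.68
Part 4: 45727 × 7/19 = 16846.79
= Part 1: $2406.68, Part 2: $24066.84, Part 3: $2406.68, Part 4: $16846.79

Part 1: $2406.68, Part 2: $24066.84, Part 3: $2406.68, Part 4: $16846.79


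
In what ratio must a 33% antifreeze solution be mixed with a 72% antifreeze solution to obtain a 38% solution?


Let x parts of 33% mix with y parts of 72%.
33x + 72y = 38(x + y)
33x + 72y = 38x + 38y
x(33 - 38) = y(38 - 72)
x/y = (72 - 38)/(38 - 33) = 34/5
Simplify: 34:5
= 34:5

34:5


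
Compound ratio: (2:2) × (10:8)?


Compound ratio = (2×10) : (2×8)
= 20:16
GCD = 4
= 5:4

5:4


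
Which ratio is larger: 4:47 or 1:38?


4/47 = 0.0851
1/38 = 0.0263
0.0851 > 0.0263, so 4:47 is greater
= 4:47

4:47


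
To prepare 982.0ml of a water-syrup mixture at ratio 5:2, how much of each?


Total parts = 5 + 2 = 7
water: 982.0 × 5/7 = 701.4ml
syrup: 982.0 × 2/7 = 280.6ml
= 701.4ml and 280.6ml

701.4ml and 280.6ml


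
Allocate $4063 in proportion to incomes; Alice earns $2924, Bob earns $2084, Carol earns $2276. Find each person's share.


Total income = 2924 + 2084 + 2276 = $7284
Alice: $4063 × 2924/7284 = $1631.00
Bob: $4063 × 2084/7284 = $1162.45
Carol: $4063 × 2276/7284 = $1269.55
= Alice: $1631.00, Bob: $1162.45, Carol: $1269.55

Alice: $1631.00, Bob: $1162.45, Carol: $1269.55


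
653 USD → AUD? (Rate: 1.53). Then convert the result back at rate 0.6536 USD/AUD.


Amount × rate = 653 × 1.53 = 999.09 AUD
Round-trip: 999.09 × 0.6536 = 653.01 USD
= 999.09 AUD, then 653.01 USD

999.09 AUD, then 653.01 USD


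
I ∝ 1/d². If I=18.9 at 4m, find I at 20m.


I₁d₁² = I₂d₂²
I₂ = I₁ × (d₁/d₂)²
= 18.9 × (4/20)²
= 18.9 × 16/400
= 302.4/400
= 0.7560

0.7560


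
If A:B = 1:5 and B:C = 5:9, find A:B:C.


Match B: multiply A:B by 5 → 5:25
Multiply B:C by 5 → 25:45
Combined: 5:25:45
GCD = 5
= 1:5:9

1:5:9


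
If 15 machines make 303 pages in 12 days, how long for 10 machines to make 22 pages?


Days ∝ work / workers, so d₂ = d₁ × (m₁/m₂) × (w₂/w₁)
Workers factor (inverse): 15/10 = 1.5000
Work factor (direct): 22/303 ≈ 0.0726
d₂ = 12 × 15/10 × 22/303 = (12 × 15 × 22) / (10 × 303) = 3960/3030
≈ 1.31 days

1.31 days


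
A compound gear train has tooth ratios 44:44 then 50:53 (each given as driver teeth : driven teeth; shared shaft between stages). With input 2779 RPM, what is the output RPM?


Stage 1: RPM_B = RPM_A × t_A/t_B = 2779 × 44/44 = 122276/44 = 2779.00
B and C share a shaft → RPM_C = RPM_B
Stage 2: RPM_D = RPM_C × t_C/t_D = RPM_A × (t_A×t_C)/(t_B×t_D)
Overall ratio = (44×50)/(44×53) = 2200/2332
RPM_D = 2779 × 2200/2332 = 6113800/2332
≈ 2621.70 RPM

2621.70 RPM


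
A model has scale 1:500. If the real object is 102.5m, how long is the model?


Model size = real / scale
= 102.5 / 500
= 0.2050 m

0.2050 m


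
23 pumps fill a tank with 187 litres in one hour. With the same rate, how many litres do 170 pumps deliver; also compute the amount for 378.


Direct proportion: y/x = constant
k = 187/23 ≈ 8.1304
y at x=170: k × 170 = 187 × 170 / 23 = 31790/23 ≈ 1382.17
y at x=378: k × 378 = 187 × 378 / 23 = 70686/23 ≈ 3073.30
= 1382.17 and 3073.30

1382.17 and 3073.30


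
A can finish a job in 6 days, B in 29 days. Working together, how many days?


Rate of A = 1/6 per day
Rate of B = 1/29 per day
Combined rate = 1/6 + 1/29 = 35/174 ≈ 0.2011 per day
Days = 1 / combined rate = 174/35
≈ 4.97 days

4.97 days


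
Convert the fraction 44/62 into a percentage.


Percentage = (part / whole) × 100
= (44 / 62) × 100
≈ 70.97%

70.97%


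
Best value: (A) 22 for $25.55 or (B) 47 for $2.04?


Deal A: $25.55/22 = $1.1614/unit
Deal B: $2.04/47 = $0.0434/unit
B is cheaper per unit
= Deal B

Deal B


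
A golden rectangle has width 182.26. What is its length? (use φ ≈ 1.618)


φ = (1 + √5) / 2 ≈ 1.618
Length = width × φ = 182.26 × 1.618 = 294.89668
≈ 294.90

294.90


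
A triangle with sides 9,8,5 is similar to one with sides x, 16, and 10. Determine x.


Scale factor = 16/8 = 2
Missing side = 9 × 2
= 18.0

18.0


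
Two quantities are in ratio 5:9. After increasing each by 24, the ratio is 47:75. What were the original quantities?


Let A = 5k, B = 9k.
(5k + 24) / (9k + 24) = 47/75
Cross-multiply: 75(5k + 24) = 47(9k + 24)
375k + 1800 = 423k + 1128
375k - 423k = 1128 - 1800
-48k = -672
k = -672/-48 = 14
A = 5×14 = 70, B = 9×14 = 126
= A = 70, B = 126

A = 70, B = 126


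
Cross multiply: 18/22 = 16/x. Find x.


Cross multiply: 18 × x = 22 × 16
18x = 352
x = 352 / 18
= 19.56

19.56


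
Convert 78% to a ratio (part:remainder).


78% means 78 parts out of 100; remainder = 22
Part : remainder = 78:22
GCD = 2
= 39:11

39:11


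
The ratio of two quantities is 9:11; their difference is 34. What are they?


Let A = 9k, B = 11k.
11k - 9k = 34
2k = 34 → k = 34/2 = 17
A = 9×17 = 153, B = 11×17 = 187
= A = 153, B = 187

A = 153, B = 187


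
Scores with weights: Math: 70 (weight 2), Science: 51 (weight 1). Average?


Numerator = 70×2 + 51×1
= 140 + 51
= 191
Total weight = 3
Weighted avg = 191/3
= 63.67

63.67


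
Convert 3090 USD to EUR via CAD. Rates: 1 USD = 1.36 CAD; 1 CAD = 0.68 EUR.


Step 1: 3090 USD × 1.36 = 4202.40 CAD
Step 2: 4202.40 CAD × 0.68 = 2857.63 EUR
Implied rate USD→EUR = 1.36 × 0.68 = 0.9248
= 2857.63 EUR

2857.63 EUR


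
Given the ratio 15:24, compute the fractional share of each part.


Total parts = 15 + 24 = 39
First part: 15/39 = 5/13
Second part: 24/39 = 8/13
= 5/13 and 8/13

5/13 and 8/13


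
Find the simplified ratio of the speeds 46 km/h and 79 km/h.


Ratio = 46:79
GCD = 1
Simplified = 46:79
Time ratio (same distance) = 79:46
Speed ratio = 46:79

46:79


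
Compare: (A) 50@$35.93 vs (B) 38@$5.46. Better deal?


Deal A: $35.93/50 = $0.7186/unit
Deal B: $5.46/38 = $0.1437/unit
B is cheaper per unit
= Deal B

Deal B


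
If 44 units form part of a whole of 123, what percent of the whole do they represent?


Percentage = (part / whole) × 100
= (44 / 123) × 100
≈ 35.77%

35.77%


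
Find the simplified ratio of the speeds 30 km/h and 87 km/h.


Ratio = 30:87
GCD = 3
Simplified = 10:29
Time ratio (same distance) = 29:10
Speed ratio = 10:29

10:29


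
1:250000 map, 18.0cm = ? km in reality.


Real distance = map distance × scale
= 18.0cm × 250000
= 4500000 cm = 45000.0 m
= 45.000 km

45.000 km


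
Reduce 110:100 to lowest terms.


GCD(110, 100) = 10
110/10 : 100/10
= 11:10

11:10


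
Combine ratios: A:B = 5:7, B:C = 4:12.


Match B: multiply A:B by 4 → 20:28
Multiply B:C by 7 → 28:84
Combined: 20:28:84
GCD = 4
= 5:7:21

5:7:21


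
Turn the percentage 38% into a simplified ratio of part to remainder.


38% means 38 parts out of 100; remainder = 62
Part : remainder = 38:62
GCD = 2
= 19:31

19:31


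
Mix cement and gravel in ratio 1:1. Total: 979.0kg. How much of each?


Total parts = 1 + 1 = 2
cement: 979.0 × 1/2 = 489.5kg
gravel: 979.0 × 1/2 = 489.5kg
= 489.5kg and 489.5kg

489.5kg and 489.5kg


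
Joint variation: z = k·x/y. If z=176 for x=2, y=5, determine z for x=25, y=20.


z = k·x/y
Solve for k using the known point: k = z·y/x = 176×5/2 = 880/2 = 440.0000
Now evaluate at x=25, y=20:
z = k × 25 / 20 = (880 × 25) / (2 × 20) = 22000/40
= 550.0000

550.0000


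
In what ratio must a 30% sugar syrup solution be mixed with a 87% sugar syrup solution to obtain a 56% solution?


Let x parts of 30% mix with y parts of 87%.
30x + 87y = 56(x + y)
30x + 87y = 56x + 56y
x(30 - 56) = y(56 - 87)
x/y = (87 - 56)/(56 - 30) = 31/26
Simplify: 31:26
= 31:26

31:26


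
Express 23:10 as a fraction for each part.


Total parts = 23 + 10 = 33
First part: 23/33 = 23/33
Second part: 10/33 = 10/33
= 23/33 and 10/33

23/33 and 10/33


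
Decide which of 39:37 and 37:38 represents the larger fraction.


39/37 = 1.0541
37/38 = 0.9737
1.0541 > 0.9737, so 39:37 is greater
= 39:37

39:37


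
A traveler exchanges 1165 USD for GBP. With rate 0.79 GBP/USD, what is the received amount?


Amount × rate = 1165 × 0.79
= 920.35 GBP

920.35 GBP


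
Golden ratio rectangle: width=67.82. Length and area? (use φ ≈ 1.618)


φ = (1 + √5) / 2 ≈ 1.618
Length = width × φ = 67.82 × 1.618 = 109.73276
≈ 109.73
Area = width × length = 67.82 × 109.73276 = 7442.0757832 ≈ 7442.08
= Length: 109.73, Area: 7442.08

Length: 109.73, Area: 7442.08


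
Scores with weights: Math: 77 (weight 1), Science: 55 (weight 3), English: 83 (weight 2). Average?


Numerator = 77×1 + 55×3 + 83×2
= 77 + 165 + 166
= 408
Total weight = 6
Weighted avg = 408/6
= 68.00

68.00
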